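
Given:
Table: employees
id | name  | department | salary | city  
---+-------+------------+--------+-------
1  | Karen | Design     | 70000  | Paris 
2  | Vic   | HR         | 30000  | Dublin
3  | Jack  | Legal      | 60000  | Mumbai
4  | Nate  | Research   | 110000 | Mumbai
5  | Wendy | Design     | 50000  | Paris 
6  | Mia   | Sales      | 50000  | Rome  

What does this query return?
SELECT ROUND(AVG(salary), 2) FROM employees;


SUM(salary) = 370000
COUNT = 6
ROUND(AVG, 2) = ROUND(370000 / 6, 2) = 61666.67

61666.67


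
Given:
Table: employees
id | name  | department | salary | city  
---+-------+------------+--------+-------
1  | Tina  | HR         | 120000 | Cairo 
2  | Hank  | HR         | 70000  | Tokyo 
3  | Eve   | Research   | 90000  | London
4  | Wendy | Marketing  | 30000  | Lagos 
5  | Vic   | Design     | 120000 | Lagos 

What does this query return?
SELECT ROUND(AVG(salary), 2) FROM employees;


SUM(salary) = 430000
COUNT = 5
ROUND(AVG, 2) = ROUND(430000 / 5, 2) = 86000.0

86000.0


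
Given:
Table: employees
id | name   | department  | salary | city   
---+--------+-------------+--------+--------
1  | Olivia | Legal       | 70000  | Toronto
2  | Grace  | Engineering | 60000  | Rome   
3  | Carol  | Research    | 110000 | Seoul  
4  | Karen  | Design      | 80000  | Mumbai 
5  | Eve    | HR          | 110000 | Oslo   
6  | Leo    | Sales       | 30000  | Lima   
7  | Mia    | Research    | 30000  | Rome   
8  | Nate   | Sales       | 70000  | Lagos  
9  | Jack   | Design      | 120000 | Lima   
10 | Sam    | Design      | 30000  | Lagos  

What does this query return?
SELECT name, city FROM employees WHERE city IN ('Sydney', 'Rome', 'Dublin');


Filtering: city IN ('Sydney', 'Rome', 'Dublin')
Matching: 2 rows

2 rows:
Grace, Rome
Mia, Rome


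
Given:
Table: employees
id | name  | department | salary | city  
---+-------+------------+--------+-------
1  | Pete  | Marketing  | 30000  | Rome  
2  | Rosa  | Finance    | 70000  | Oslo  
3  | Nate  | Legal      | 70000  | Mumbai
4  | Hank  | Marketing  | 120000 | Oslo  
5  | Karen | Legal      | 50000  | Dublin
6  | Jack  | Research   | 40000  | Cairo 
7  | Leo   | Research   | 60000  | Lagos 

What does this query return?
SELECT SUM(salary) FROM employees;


SUM(salary) = 30000 + 70000 + 70000 + 120000 + 50000 + 40000 + 60000 = 440000

440000


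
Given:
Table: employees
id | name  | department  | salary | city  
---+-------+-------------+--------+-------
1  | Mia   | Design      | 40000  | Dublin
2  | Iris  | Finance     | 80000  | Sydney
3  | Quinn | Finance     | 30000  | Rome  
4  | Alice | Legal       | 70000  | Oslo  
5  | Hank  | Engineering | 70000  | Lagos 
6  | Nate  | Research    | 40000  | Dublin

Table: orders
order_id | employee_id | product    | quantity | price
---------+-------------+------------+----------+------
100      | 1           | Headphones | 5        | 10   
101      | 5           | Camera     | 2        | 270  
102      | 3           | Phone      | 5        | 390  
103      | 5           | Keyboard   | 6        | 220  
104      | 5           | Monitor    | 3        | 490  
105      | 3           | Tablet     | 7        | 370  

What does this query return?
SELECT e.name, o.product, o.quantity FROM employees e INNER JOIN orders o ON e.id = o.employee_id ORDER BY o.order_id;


Joining employees.id = orders.employee_id:
  employee Mia (id=1) -> order Headphones
  employee Hank (id=5) -> order Camera
  employee Quinn (id=3) -> order Phone
  employee Hank (id=5) -> order Keyboard
  employee Hank (id=5) -> order Monitor
  employee Quinn (id=3) -> order Tablet


6 rows:
Mia, Headphones, 5
Hank, Camera, 2
Quinn, Phone, 5
Hank, Keyboard, 6
Hank, Monitor, 3
Quinn, Tablet, 7


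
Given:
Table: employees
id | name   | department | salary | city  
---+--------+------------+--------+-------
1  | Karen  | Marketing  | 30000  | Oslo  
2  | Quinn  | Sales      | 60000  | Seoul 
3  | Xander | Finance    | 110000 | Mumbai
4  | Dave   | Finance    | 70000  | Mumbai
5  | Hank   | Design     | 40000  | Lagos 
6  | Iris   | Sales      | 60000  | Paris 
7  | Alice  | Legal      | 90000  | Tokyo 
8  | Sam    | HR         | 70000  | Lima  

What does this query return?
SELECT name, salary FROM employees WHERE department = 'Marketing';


Filtering: department = 'Marketing'
Matching rows: 1

1 rows:
Karen, 30000


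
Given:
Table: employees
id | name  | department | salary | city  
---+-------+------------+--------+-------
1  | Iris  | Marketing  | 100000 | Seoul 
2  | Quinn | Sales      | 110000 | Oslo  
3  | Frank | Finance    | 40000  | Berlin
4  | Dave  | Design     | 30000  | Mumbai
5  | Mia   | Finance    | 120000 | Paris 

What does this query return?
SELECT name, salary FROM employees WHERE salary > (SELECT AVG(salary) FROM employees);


Subquery: AVG(salary) = 80000.0
Filtering: salary > 80000.0
  Iris (100000) -> MATCH
  Quinn (110000) -> MATCH
  Mia (120000) -> MATCH


3 rows:
Iris, 100000
Quinn, 110000
Mia, 120000


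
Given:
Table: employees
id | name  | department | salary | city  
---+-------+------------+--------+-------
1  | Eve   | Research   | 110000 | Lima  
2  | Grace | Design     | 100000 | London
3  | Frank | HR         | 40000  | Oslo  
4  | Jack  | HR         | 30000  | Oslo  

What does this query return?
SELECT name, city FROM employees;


Projecting columns: name, city

4 rows:
Eve, Lima
Grace, London
Frank, Oslo
Jack, Oslo


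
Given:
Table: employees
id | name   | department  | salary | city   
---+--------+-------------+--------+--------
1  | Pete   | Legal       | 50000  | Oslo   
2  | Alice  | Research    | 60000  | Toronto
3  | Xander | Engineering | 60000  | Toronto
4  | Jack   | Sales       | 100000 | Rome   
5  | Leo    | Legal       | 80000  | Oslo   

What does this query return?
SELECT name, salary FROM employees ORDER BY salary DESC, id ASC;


Sorting by salary DESC, then id ASC for ties

5 rows:
Jack, 100000
Leo, 80000
Alice, 60000
Xander, 60000
Pete, 50000


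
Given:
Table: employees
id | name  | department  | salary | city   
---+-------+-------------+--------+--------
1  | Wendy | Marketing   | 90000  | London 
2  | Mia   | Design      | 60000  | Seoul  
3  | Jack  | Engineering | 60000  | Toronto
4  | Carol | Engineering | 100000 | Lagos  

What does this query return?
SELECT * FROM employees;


SELECT * returns all 4 rows with all columns

4 rows:
1, Wendy, Marketing, 90000, London
2, Mia, Design, 60000, Seoul
3, Jack, Engineering, 60000, Toronto
4, Carol, Engineering, 100000, Lagos


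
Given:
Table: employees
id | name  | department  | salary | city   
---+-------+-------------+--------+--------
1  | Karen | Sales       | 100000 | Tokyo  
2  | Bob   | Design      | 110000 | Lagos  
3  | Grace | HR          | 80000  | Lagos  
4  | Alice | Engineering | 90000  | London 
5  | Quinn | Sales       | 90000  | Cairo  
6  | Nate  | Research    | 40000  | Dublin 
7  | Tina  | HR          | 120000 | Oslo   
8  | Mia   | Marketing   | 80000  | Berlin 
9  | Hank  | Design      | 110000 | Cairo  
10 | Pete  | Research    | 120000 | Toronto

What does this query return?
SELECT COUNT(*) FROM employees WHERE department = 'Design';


Counting rows where department = 'Design'
  Bob -> MATCH
  Hank -> MATCH


2


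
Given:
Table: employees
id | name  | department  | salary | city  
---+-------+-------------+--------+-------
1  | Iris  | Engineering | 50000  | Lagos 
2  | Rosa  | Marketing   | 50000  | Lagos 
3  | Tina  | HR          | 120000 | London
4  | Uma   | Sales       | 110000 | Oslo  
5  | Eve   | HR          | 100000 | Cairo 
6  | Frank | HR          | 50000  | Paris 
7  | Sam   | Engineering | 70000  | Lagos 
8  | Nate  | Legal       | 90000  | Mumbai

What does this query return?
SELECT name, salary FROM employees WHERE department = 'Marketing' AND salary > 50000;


Filtering: department = 'Marketing' AND salary > 50000
Matching: 0 rows

Empty result set (0 rows)


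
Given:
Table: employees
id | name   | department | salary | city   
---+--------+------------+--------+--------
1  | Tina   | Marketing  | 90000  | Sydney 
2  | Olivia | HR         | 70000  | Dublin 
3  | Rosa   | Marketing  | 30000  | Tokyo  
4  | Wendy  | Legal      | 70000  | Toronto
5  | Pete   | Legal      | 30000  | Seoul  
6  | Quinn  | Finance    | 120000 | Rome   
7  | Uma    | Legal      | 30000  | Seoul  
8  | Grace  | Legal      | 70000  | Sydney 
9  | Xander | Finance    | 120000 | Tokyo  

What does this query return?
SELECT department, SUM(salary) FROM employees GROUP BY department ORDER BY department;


Summing salary within each department:
  Finance: 120000 + 120000 = 240000
  HR: 70000 = 70000
  Legal: 70000 + 30000 + 30000 + 70000 = 200000
  Marketing: 90000 + 30000 = 120000


4 groups:
Finance, 240000
HR, 70000
Legal, 200000
Marketing, 120000


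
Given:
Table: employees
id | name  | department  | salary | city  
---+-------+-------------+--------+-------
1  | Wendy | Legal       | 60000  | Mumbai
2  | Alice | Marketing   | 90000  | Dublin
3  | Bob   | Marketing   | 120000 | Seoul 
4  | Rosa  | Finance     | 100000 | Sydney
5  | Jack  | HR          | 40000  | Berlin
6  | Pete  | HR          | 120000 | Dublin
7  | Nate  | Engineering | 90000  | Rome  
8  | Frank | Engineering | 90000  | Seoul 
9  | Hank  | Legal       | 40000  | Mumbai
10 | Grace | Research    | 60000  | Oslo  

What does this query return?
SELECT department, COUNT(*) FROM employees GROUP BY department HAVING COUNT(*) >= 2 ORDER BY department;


Groups with count >= 2:
  Engineering: 2 -> PASS
  HR: 2 -> PASS
  Legal: 2 -> PASS
  Marketing: 2 -> PASS
  Finance: 1 -> filtered out
  Research: 1 -> filtered out


4 groups:
Engineering, 2
HR, 2
Legal, 2
Marketing, 2


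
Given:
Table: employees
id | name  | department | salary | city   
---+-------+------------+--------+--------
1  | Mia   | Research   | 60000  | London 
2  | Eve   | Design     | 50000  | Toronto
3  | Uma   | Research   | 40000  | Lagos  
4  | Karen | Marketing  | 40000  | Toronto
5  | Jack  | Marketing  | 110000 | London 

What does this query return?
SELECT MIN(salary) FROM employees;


Salaries: 60000, 50000, 40000, 40000, 110000
MIN = 40000

40000


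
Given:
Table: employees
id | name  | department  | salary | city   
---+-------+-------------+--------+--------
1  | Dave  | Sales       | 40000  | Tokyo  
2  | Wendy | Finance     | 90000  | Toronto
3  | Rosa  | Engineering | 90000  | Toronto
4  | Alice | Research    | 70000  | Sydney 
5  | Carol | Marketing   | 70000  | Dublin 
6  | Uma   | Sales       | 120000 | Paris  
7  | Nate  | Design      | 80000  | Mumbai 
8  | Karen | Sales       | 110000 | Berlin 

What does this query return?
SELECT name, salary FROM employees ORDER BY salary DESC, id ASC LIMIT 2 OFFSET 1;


Sort by salary DESC (id ASC tiebreak), then skip 1 and take 2
Rows 2 through 3

2 rows:
Karen, 110000
Wendy, 90000


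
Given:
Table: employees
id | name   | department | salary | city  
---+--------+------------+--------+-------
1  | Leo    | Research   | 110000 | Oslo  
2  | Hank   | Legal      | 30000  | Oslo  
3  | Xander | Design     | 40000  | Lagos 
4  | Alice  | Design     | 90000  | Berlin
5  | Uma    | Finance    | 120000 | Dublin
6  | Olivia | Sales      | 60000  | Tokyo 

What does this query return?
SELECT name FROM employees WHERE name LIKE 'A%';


LIKE 'A%' matches names starting with 'A'
Matching: 1

1 rows:
Alice


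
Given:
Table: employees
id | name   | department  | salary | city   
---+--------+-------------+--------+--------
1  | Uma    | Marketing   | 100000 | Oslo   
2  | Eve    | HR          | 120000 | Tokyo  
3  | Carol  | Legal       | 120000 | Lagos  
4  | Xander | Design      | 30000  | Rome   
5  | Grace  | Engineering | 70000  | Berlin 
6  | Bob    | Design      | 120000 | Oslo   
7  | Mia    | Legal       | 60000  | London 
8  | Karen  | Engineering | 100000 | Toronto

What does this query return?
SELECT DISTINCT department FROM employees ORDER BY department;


All 'department' values (row order): Marketing, HR, Legal, Design, Engineering, Design, Legal, Engineering
Removing duplicates leaves 5 unique value(s).

5 values:
Design
Engineering
HR
Legal
Marketing


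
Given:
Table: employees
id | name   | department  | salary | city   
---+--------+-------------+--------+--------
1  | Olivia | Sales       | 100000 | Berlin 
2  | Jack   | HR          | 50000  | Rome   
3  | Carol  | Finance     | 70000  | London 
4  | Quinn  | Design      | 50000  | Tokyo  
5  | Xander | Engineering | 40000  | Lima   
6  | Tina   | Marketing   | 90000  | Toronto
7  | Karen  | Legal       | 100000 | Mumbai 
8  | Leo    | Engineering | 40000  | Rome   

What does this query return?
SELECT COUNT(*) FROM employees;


COUNT(*) counts all rows

8


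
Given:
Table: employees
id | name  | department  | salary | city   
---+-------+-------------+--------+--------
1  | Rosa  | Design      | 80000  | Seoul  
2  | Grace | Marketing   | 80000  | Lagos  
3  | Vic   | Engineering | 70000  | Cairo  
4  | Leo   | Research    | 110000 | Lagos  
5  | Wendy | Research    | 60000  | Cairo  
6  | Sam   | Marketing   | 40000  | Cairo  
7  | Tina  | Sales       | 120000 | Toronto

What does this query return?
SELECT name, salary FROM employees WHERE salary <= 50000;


Filtering: salary <= 50000
Matching: 1 rows

1 rows:
Sam, 40000


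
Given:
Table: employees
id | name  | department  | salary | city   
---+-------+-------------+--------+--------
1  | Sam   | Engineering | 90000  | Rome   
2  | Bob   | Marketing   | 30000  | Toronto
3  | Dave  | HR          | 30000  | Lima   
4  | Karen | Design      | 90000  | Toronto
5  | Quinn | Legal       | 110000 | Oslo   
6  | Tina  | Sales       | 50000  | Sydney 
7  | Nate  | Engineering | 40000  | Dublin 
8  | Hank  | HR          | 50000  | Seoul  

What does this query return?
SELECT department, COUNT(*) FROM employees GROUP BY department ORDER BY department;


Assigning each row to its department group:
  Sam -> Engineering
  Bob -> Marketing
  Dave -> HR
  Karen -> Design
  Quinn -> Legal
  Tina -> Sales
  Nate -> Engineering
  Hank -> HR


6 groups:
Design, 1
Engineering, 2
HR, 2
Legal, 1
Marketing, 1
Sales, 1


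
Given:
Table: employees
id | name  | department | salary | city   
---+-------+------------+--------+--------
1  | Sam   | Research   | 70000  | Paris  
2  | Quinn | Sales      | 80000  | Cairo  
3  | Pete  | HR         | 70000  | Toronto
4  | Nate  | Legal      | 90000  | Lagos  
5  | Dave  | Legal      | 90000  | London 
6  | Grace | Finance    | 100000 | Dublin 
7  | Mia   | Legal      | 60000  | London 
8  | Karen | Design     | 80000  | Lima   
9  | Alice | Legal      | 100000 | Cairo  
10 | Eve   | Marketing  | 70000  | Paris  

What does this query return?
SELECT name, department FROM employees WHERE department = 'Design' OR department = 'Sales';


Filtering: department = 'Design' OR 'Sales'
Matching: 2 rows

2 rows:
Quinn, Sales
Karen, Design


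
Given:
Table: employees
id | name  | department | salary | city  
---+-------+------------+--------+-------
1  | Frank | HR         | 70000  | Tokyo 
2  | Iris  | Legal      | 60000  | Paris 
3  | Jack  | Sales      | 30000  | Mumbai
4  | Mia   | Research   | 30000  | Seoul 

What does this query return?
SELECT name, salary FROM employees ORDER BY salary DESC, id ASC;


Sorting by salary DESC, then id ASC for ties

4 rows:
Frank, 70000
Iris, 60000
Jack, 30000
Mia, 30000


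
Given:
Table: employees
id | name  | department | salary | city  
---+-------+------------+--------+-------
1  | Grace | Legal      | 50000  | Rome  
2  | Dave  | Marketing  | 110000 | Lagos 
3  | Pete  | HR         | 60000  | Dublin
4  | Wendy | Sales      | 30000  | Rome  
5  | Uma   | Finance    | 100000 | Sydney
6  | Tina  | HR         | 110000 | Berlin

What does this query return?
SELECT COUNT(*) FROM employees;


COUNT(*) counts all rows

6


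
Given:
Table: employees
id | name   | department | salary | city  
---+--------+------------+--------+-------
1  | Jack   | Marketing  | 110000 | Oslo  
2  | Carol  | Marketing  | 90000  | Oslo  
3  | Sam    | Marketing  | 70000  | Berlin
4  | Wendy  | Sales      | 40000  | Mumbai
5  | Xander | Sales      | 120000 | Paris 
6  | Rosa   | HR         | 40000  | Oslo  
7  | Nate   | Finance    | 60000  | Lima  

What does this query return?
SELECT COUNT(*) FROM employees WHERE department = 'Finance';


Counting rows where department = 'Finance'
  Nate -> MATCH


1


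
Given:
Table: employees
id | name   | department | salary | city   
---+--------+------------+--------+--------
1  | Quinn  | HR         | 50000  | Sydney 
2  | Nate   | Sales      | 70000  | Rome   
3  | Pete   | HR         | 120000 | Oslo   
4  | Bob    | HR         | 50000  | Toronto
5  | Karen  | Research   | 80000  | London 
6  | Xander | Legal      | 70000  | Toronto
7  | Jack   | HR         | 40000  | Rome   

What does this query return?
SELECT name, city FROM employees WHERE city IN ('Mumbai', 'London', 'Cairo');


Filtering: city IN ('Mumbai', 'London', 'Cairo')
Matching: 1 rows

1 rows:
Karen, London


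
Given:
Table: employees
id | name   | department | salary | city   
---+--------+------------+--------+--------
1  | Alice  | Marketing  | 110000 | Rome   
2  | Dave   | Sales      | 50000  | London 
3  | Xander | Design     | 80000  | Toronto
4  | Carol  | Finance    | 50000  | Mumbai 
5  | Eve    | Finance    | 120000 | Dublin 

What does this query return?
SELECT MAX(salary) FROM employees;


Salaries: 110000, 50000, 80000, 50000, 120000
MAX = 120000

120000


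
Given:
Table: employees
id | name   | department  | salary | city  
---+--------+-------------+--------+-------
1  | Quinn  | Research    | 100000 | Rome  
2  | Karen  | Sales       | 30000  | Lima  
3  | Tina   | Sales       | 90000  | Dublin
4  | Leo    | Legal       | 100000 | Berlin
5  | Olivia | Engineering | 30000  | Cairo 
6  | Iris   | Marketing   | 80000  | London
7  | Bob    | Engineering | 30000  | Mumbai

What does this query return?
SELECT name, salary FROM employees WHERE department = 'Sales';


Filtering: department = 'Sales'
Matching rows: 2

2 rows:
Karen, 30000
Tina, 90000


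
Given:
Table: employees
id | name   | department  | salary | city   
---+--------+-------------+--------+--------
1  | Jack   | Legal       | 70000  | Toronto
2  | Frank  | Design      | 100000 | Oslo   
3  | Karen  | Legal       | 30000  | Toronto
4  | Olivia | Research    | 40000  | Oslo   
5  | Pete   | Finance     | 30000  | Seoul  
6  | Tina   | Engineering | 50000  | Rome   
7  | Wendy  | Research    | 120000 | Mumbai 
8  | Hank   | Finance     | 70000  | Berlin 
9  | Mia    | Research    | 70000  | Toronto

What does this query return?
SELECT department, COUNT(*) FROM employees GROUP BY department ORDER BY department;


Assigning each row to its department group:
  Jack -> Legal
  Frank -> Design
  Karen -> Legal
  Olivia -> Research
  Pete -> Finance
  Tina -> Engineering
  Wendy -> Research
  Hank -> Finance
  Mia -> Research


5 groups:
Design, 1
Engineering, 1
Finance, 2
Legal, 2
Research, 3


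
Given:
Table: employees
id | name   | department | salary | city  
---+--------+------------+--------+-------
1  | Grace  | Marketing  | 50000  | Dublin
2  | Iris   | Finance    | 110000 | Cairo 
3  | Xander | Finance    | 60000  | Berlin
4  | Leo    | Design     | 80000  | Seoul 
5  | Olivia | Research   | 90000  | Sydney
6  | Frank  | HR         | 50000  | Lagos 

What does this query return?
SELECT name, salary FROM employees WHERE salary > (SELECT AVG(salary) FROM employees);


Subquery: AVG(salary) = 73333.33
Filtering: salary > 73333.33
  Iris (110000) -> MATCH
  Leo (80000) -> MATCH
  Olivia (90000) -> MATCH


3 rows:
Iris, 110000
Leo, 80000
Olivia, 90000


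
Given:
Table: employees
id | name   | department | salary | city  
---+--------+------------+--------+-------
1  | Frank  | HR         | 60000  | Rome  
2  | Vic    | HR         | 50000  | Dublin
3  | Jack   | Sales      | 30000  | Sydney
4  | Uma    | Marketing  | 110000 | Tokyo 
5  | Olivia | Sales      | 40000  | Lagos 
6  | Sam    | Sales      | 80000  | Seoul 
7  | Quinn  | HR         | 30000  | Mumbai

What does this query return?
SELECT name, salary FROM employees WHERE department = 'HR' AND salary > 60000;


Filtering: department = 'HR' AND salary > 60000
Matching: 0 rows

Empty result set (0 rows)


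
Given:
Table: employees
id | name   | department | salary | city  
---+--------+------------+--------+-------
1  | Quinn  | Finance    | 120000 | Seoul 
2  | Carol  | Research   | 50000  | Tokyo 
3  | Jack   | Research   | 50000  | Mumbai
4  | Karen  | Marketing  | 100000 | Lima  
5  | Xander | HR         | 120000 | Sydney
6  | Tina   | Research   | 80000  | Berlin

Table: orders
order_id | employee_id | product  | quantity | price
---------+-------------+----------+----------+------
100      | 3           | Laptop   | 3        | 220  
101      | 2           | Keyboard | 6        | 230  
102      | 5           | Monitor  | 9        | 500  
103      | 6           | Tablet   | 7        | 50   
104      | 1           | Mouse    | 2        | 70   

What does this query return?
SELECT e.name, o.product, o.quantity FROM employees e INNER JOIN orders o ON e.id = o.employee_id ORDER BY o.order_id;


Joining employees.id = orders.employee_id:
  employee Jack (id=3) -> order Laptop
  employee Carol (id=2) -> order Keyboard
  employee Xander (id=5) -> order Monitor
  employee Tina (id=6) -> order Tablet
  employee Quinn (id=1) -> order Mouse


5 rows:
Jack, Laptop, 3
Carol, Keyboard, 6
Xander, Monitor, 9
Tina, Tablet, 7
Quinn, Mouse, 2


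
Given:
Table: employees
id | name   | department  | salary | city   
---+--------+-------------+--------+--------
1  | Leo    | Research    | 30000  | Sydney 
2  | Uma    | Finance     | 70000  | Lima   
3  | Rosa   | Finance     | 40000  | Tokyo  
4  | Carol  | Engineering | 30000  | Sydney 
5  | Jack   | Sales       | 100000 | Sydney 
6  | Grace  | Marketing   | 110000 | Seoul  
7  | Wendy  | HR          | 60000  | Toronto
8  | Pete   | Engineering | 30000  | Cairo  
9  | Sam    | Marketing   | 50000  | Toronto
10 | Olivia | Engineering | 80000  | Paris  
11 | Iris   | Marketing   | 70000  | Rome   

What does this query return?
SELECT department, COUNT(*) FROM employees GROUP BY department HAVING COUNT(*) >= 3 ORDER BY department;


Groups with count >= 3:
  Engineering: 3 -> PASS
  Marketing: 3 -> PASS
  Finance: 2 -> filtered out
  HR: 1 -> filtered out
  Research: 1 -> filtered out
  Sales: 1 -> filtered out


2 groups:
Engineering, 3
Marketing, 3


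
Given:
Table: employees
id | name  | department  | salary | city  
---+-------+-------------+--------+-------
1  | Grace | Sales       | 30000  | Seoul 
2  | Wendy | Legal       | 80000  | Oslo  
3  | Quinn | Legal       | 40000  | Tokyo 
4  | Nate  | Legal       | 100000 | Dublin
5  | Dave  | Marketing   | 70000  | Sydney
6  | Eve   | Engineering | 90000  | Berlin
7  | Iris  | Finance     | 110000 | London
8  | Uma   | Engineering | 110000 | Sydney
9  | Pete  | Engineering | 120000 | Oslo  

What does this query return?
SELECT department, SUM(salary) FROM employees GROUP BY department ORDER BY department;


Summing salary within each department:
  Engineering: 90000 + 110000 + 120000 = 320000
  Finance: 110000 = 110000
  Legal: 80000 + 40000 + 100000 = 220000
  Marketing: 70000 = 70000
  Sales: 30000 = 30000


5 groups:
Engineering, 320000
Finance, 110000
Legal, 220000
Marketing, 70000
Sales, 30000


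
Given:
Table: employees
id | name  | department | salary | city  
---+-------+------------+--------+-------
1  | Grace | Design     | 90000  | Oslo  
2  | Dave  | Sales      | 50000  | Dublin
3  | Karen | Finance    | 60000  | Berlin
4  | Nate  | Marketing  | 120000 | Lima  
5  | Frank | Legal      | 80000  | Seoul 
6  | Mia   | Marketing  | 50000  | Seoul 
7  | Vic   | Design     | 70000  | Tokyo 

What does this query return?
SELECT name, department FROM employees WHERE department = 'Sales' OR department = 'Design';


Filtering: department = 'Sales' OR 'Design'
Matching: 3 rows

3 rows:
Grace, Design
Dave, Sales
Vic, Design


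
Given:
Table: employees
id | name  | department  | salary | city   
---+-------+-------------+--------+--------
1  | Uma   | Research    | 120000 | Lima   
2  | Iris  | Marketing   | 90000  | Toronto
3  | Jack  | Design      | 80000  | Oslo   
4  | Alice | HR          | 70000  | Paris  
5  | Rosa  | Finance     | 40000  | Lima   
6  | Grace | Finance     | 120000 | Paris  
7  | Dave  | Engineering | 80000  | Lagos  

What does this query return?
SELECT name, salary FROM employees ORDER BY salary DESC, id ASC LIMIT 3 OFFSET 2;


Sort by salary DESC (id ASC tiebreak), then skip 2 and take 3
Rows 3 through 5

3 rows:
Iris, 90000
Jack, 80000
Dave, 80000


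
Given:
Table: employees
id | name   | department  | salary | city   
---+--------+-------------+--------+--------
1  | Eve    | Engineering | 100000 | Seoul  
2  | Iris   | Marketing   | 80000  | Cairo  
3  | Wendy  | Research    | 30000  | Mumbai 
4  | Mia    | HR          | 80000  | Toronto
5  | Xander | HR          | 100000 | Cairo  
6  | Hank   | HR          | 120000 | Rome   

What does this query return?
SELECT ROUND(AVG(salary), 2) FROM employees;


SUM(salary) = 510000
COUNT = 6
ROUND(AVG, 2) = ROUND(510000 / 6, 2) = 85000.0

85000.0


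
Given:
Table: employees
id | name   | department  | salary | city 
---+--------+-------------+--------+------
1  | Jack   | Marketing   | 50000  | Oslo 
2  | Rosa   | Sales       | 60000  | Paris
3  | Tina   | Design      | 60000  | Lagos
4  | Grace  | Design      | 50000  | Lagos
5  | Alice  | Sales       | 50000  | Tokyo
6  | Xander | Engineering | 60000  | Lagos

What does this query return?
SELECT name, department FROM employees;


Projecting columns: name, department

6 rows:
Jack, Marketing
Rosa, Sales
Tina, Design
Grace, Design
Alice, Sales
Xander, Engineering


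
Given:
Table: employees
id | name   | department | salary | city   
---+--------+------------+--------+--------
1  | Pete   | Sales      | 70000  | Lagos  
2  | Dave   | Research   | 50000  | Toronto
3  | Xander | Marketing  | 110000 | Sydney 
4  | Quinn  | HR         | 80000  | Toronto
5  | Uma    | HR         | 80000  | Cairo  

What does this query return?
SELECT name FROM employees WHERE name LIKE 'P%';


LIKE 'P%' matches names starting with 'P'
Matching: 1

1 rows:
Pete


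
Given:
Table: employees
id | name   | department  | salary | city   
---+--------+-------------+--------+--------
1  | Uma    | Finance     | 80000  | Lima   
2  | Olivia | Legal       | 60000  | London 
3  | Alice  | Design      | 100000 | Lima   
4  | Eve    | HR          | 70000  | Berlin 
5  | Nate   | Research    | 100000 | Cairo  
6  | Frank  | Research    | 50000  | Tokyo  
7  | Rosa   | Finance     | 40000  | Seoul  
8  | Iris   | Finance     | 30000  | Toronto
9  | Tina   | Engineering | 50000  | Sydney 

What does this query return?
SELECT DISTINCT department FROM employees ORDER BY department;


All 'department' values (row order): Finance, Legal, Design, HR, Research, Research, Finance, Finance, Engineering
Removing duplicates leaves 6 unique value(s).

6 values:
Design
Engineering
Finance
HR
Legal
Research


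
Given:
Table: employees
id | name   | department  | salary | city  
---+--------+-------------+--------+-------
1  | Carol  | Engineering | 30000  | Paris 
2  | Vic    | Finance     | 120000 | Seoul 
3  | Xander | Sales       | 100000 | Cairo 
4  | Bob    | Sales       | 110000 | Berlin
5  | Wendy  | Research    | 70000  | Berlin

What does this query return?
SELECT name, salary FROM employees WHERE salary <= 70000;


Filtering: salary <= 70000
Matching: 2 rows

2 rows:
Carol, 30000
Wendy, 70000


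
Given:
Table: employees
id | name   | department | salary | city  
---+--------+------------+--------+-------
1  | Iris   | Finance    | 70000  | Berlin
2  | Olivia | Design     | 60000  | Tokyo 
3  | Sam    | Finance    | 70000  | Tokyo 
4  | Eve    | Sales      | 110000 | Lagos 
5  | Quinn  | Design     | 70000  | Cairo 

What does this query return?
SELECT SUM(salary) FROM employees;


SUM(salary) = 70000 + 60000 + 70000 + 110000 + 70000 = 380000

380000


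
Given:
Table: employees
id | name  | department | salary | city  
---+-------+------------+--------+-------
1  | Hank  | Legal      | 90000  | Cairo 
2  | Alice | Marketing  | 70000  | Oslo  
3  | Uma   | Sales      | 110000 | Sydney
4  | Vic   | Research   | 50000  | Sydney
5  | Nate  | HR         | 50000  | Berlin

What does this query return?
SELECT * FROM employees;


SELECT * returns all 5 rows with all columns

5 rows:
1, Hank, Legal, 90000, Cairo
2, Alice, Marketing, 70000, Oslo
3, Uma, Sales, 110000, Sydney
4, Vic, Research, 50000, Sydney
5, Nate, HR, 50000, Berlin


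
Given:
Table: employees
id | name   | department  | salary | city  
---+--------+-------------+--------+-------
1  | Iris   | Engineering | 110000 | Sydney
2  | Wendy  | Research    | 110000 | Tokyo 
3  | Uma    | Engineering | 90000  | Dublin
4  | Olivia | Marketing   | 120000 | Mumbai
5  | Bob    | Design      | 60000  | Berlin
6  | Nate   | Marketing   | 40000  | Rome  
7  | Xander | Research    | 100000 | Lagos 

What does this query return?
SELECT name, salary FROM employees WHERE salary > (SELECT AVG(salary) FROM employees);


Subquery: AVG(salary) = 90000.0
Filtering: salary > 90000.0
  Iris (110000) -> MATCH
  Wendy (110000) -> MATCH
  Olivia (120000) -> MATCH
  Xander (100000) -> MATCH


4 rows:
Iris, 110000
Wendy, 110000
Olivia, 120000
Xander, 100000


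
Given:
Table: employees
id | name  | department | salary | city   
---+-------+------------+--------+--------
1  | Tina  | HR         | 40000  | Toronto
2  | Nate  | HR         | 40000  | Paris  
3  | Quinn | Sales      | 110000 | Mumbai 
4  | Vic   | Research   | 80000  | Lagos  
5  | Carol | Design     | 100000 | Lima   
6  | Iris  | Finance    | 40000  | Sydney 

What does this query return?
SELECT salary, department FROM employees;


Projecting columns: salary, department

6 rows:
40000, HR
40000, HR
110000, Sales
80000, Research
100000, Design
40000, Finance


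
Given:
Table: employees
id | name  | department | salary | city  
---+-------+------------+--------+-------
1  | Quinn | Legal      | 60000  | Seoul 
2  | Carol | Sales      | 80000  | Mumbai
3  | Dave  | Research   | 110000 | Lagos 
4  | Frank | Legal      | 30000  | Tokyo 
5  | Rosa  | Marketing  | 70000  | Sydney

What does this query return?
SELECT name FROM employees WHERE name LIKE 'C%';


LIKE 'C%' matches names starting with 'C'
Matching: 1

1 rows:
Carol


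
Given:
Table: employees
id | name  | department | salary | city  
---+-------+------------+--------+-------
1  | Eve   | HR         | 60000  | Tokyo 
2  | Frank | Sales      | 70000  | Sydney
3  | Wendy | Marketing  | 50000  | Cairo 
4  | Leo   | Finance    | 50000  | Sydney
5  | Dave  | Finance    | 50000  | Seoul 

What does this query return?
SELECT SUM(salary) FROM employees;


SUM(salary) = 60000 + 70000 + 50000 + 50000 + 50000 = 280000

280000


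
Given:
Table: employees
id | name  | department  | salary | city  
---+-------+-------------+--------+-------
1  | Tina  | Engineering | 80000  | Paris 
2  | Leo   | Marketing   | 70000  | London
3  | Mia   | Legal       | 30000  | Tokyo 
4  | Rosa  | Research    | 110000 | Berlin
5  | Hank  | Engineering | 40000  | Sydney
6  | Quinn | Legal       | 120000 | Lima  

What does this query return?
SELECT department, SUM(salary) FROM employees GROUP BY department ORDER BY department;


Summing salary within each department:
  Engineering: 80000 + 40000 = 120000
  Legal: 30000 + 120000 = 150000
  Marketing: 70000 = 70000
  Research: 110000 = 110000


4 groups:
Engineering, 120000
Legal, 150000
Marketing, 70000
Research, 110000


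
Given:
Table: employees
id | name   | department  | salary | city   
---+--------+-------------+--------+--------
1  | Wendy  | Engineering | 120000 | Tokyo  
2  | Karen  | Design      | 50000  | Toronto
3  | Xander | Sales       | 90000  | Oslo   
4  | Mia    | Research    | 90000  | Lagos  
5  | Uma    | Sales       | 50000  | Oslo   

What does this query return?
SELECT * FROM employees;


SELECT * returns all 5 rows with all columns

5 rows:
1, Wendy, Engineering, 120000, Tokyo
2, Karen, Design, 50000, Toronto
3, Xander, Sales, 90000, Oslo
4, Mia, Research, 90000, Lagos
5, Uma, Sales, 50000, Oslo


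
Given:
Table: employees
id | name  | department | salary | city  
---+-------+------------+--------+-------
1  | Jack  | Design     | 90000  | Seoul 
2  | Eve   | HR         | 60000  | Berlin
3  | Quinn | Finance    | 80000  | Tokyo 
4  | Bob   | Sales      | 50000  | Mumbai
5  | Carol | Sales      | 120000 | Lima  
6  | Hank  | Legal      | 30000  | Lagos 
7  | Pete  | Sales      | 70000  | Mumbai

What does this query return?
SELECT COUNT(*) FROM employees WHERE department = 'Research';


Counting rows where department = 'Research'


0


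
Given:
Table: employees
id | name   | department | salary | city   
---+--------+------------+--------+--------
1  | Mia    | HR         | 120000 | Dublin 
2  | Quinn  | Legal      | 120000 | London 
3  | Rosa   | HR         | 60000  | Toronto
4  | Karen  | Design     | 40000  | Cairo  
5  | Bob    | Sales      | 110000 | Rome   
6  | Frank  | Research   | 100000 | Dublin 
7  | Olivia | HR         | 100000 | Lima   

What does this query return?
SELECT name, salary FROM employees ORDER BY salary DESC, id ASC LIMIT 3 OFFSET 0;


Sort by salary DESC (id ASC tiebreak), then skip 0 and take 3
Rows 1 through 3

3 rows:
Mia, 120000
Quinn, 120000
Bob, 110000


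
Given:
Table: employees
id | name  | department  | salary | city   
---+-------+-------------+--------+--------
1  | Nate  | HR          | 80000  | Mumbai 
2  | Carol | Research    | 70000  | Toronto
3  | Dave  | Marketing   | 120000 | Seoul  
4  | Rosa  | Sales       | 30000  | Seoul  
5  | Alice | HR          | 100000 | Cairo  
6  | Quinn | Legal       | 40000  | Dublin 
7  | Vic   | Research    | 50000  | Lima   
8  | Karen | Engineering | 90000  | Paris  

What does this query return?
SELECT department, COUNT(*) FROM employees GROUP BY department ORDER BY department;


Assigning each row to its department group:
  Nate -> HR
  Carol -> Research
  Dave -> Marketing
  Rosa -> Sales
  Alice -> HR
  Quinn -> Legal
  Vic -> Research
  Karen -> Engineering


6 groups:
Engineering, 1
HR, 2
Legal, 1
Marketing, 1
Research, 2
Sales, 1


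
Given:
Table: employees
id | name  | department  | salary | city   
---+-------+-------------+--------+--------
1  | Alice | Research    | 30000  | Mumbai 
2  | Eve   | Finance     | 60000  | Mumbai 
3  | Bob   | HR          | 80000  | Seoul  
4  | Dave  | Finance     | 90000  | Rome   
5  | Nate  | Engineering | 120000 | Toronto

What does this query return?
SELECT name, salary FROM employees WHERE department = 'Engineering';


Filtering: department = 'Engineering'
Matching rows: 1

1 rows:
Nate, 120000


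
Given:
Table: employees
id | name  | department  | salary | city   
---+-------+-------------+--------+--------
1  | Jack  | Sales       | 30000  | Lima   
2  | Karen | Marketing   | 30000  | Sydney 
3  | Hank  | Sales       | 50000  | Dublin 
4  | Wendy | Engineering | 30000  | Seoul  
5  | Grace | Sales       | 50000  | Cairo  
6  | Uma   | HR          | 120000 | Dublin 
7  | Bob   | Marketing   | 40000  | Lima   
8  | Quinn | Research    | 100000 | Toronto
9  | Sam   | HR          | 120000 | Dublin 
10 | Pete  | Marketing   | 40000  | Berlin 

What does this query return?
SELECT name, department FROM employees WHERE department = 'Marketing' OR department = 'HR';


Filtering: department = 'Marketing' OR 'HR'
Matching: 5 rows

5 rows:
Karen, Marketing
Uma, HR
Bob, Marketing
Sam, HR
Pete, Marketing


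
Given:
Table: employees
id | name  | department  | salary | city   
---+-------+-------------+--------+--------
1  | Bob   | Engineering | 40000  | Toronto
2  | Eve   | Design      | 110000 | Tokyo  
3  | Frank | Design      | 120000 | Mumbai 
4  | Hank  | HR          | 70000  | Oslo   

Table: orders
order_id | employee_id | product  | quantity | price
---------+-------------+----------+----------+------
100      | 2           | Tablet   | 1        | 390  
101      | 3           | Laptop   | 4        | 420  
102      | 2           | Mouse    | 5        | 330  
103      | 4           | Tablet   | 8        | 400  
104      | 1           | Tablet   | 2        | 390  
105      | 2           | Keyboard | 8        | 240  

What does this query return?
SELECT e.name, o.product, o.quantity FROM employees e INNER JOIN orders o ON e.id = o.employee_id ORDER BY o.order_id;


Joining employees.id = orders.employee_id:
  employee Eve (id=2) -> order Tablet
  employee Frank (id=3) -> order Laptop
  employee Eve (id=2) -> order Mouse
  employee Hank (id=4) -> order Tablet
  employee Bob (id=1) -> order Tablet
  employee Eve (id=2) -> order Keyboard


6 rows:
Eve, Tablet, 1
Frank, Laptop, 4
Eve, Mouse, 5
Hank, Tablet, 8
Bob, Tablet, 2
Eve, Keyboard, 8


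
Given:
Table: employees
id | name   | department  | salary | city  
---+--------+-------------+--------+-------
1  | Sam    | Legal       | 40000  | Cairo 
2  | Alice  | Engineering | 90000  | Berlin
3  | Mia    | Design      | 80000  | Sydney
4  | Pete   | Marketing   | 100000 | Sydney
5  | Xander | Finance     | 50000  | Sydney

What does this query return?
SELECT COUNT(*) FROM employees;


COUNT(*) counts all rows

5


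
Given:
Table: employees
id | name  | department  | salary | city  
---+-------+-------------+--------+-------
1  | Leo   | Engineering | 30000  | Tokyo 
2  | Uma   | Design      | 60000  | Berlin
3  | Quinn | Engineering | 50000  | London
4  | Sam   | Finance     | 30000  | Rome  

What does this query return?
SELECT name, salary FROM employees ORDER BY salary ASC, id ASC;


Sorting by salary ASC, then id ASC for ties

4 rows:
Leo, 30000
Sam, 30000
Quinn, 50000
Uma, 60000


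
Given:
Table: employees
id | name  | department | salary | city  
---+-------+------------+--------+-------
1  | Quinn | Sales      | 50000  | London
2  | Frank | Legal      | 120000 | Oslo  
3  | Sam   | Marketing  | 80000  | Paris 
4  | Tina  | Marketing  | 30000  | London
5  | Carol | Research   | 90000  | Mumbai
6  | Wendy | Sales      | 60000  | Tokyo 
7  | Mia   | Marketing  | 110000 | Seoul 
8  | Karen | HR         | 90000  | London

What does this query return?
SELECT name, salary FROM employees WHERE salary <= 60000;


Filtering: salary <= 60000
Matching: 3 rows

3 rows:
Quinn, 50000
Tina, 30000
Wendy, 60000


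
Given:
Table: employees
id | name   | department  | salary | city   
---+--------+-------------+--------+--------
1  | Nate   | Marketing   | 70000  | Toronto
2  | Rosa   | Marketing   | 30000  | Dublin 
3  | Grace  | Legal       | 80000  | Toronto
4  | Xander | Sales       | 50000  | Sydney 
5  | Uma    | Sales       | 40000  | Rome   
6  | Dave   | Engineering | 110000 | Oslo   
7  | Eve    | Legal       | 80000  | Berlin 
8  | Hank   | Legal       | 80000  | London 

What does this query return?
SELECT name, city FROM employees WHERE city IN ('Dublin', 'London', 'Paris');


Filtering: city IN ('Dublin', 'London', 'Paris')
Matching: 2 rows

2 rows:
Rosa, Dublin
Hank, London


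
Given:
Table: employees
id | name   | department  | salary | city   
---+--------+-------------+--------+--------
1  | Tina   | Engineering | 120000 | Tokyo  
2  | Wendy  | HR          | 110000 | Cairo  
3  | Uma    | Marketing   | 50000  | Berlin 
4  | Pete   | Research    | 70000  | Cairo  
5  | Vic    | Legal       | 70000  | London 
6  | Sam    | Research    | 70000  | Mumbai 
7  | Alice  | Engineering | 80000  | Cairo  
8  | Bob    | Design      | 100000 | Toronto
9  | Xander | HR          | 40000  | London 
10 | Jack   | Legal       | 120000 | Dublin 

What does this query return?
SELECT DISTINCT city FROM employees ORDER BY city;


All 'city' values (row order): Tokyo, Cairo, Berlin, Cairo, London, Mumbai, Cairo, Toronto, London, Dublin
Removing duplicates leaves 7 unique value(s).

7 values:
Berlin
Cairo
Dublin
London
Mumbai
Tokyo
Toronto
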